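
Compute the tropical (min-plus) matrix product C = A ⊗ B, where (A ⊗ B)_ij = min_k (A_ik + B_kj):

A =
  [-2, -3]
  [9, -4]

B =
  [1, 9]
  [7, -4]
A ⊗ B =
  [-1, -7]
  [3, -8]

Apply the min-plus product entry-by-entry:
  C[0][0] = min over k of (A[0][0] + B[0][0] = -2 + 1 = -1, A[0][1] + B[1][0] = -3 + 7 = 4) = -1 (attained at k = 0)
  C[0][1] = min over k of (A[0][0] + B[0][1] = -2 + 9 = 7, A[0][1] + B[1][1] = -3 + -4 = -7) = -7 (attained at k = 1)
  C[1][0] = min over k of (A[1][0] + B[0][0] = 9 + 1 = 10, A[1][1] + B[1][0] = -4 + 7 = 3) = 3 (attained at k = 1)
  C[1][1] = min over k of (A[1][0] + B[0][1] = 9 + 9 = 18, A[1][1] + B[1][1] = -4 + -4 = -8) = -8 (attained at k = 1)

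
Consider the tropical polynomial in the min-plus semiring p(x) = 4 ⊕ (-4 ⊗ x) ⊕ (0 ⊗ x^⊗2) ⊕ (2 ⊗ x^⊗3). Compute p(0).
p(0) = -4

A tropical monomial a ⊗ x^⊗i evaluates to a + i · x. Evaluating each term at x = 0:
  Term 0 contributes 4 + 0 · 0 = 4
  Term 1 contributes -4 + 1 · 0 = -4
  Term 2 contributes 0 + 2 · 0 = 0
  Term 3 contributes 2 + 3 · 0 = 2
p(0) = ⊕ of these = min[4, -4, 0, 2] = -4.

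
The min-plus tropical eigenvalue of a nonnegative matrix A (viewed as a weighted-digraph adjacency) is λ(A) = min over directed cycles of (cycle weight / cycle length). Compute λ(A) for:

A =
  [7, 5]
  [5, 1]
λ(A) = 1

Enumerate directed cycles and compute their means (weight / length). Sample:
  cycle 0 → 0: weight = 7, length = 1, mean = 7/1 ≈ 7.000
  cycle 1 → 1: weight = 1, length = 1, mean = 1/1 ≈ 1.000
  cycle 0 → 1 → 0: weight = 10, length = 2, mean = 10/2 ≈ 5.000
  cycle 1 → 0 → 1: weight = 10, length = 2, mean = 10/2 ≈ 5.000
Minimum mean = 1.000, attained e.g. along the cycle 1 → 1 with weight 1 and length 1. So λ(A) = 1/1 = 1.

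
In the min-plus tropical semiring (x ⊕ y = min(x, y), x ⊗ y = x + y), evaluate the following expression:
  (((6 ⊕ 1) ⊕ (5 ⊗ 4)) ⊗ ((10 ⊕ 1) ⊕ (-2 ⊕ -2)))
(((6 ⊕ 1) ⊕ (5 ⊗ 4)) ⊗ ((10 ⊕ 1) ⊕ (-2 ⊕ -2))) = -1

Expand innermost to outermost. Recall ⊕ takes the minimum of its arguments and ⊗ takes their sum. Working out the expression (((6 ⊕ 1) ⊕ (5 ⊗ 4)) ⊗ ((10 ⊕ 1) ⊕ (-2 ⊕ -2))) gives -1.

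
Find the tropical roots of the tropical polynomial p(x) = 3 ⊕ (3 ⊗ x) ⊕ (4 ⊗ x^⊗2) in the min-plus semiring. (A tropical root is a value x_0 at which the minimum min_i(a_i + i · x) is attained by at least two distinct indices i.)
Roots: {-1, 0}

Each tropical root is a break point of the lower envelope of the lines y = a_i + i · x (there are 3 lines, with slopes 0, 1, ..., 2). Only the lines that attain the minimum somewhere contribute to roots; other lines are dominated. Here the surviving (envelope) indices are i = 2, i = 1, i = 0.
Intersections between consecutive envelope lines give the roots: for adjacent envelope indices i < j the intersection is x = (a_i − a_j) / (j − i). Reading off the sorted break points: {-1, 0}.
Verification: at each break x_0, at least two indices attain the minimum of min_i(a_i + i · x_0).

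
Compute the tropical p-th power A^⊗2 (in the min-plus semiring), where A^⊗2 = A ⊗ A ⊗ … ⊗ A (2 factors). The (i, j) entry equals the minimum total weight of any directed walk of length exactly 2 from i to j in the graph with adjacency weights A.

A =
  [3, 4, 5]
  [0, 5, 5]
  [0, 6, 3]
A^⊗2 =
  [4, 7, 8]
  [3, 4, 5]
  [3, 4, 5]

Each entry (A^⊗2)_ij equals the minimum over all length-2 walks i = v_0 → v_1 → … → v_2 = j of Σ_t A[v_t][v_{t+1}]. For example, for (i, j) = (0, 2) we minimise over 3 possible intermediate vertex sequences; the minimum is 8, attained along the walk 0 → 0 → 2.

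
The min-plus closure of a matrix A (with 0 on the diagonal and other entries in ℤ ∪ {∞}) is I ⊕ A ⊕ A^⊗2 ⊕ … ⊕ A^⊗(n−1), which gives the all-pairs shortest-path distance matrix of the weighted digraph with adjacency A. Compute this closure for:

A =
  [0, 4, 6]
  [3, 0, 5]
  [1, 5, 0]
Closure =
  [0, 4, 6]
  [3, 0, 5]
  [1, 5, 0]

This is the Floyd-Warshall all-pairs shortest-path computation. For each intermediate vertex k = 0, 1, …, 2, update dist[i][j] ← min(dist[i][j], dist[i][k] + dist[k][j]). The final matrix gives, for each (i, j), the minimum total weight of any directed path from i to j (possibly empty when i = j).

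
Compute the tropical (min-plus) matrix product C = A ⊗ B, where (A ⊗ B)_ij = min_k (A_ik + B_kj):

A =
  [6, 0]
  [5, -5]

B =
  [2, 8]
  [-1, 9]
A ⊗ B =
  [-1, 9]
  [-6, 4]

Apply the min-plus product entry-by-entry:
  C[0][0] = min over k of (A[0][0] + B[0][0] = 6 + 2 = 8, A[0][1] + B[1][0] = 0 + -1 = -1) = -1 (attained at k = 1)
  C[0][1] = min over k of (A[0][0] + B[0][1] = 6 + 8 = 14, A[0][1] + B[1][1] = 0 + 9 = 9) = 9 (attained at k = 1)
  C[1][0] = min over k of (A[1][0] + B[0][0] = 5 + 2 = 7, A[1][1] + B[1][0] = -5 + -1 = -6) = -6 (attained at k = 1)
  C[1][1] = min over k of (A[1][0] + B[0][1] = 5 + 8 = 13, A[1][1] + B[1][1] = -5 + 9 = 4) = 4 (attained at k = 1)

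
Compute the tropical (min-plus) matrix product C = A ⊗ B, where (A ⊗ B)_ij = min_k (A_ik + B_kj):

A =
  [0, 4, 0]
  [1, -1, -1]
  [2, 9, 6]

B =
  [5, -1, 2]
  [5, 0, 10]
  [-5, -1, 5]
A ⊗ B =
  [-5, -1, 2]
  [-6, -2, 3]
  [1, 1, 4]

Apply the min-plus product entry-by-entry:
  C[0][0] = min over k of (A[0][0] + B[0][0] = 0 + 5 = 5, A[0][1] + B[1][0] = 4 + 5 = 9, A[0][2] + B[2][0] = 0 + -5 = -5) = -5 (attained at k = 2)
  C[0][1] = min over k of (A[0][0] + B[0][1] = 0 + -1 = -1, A[0][1] + B[1][1] = 4 + 0 = 4, A[0][2] + B[2][1] = 0 + -1 = -1) = -1 (attained at k = 0)
  C[0][2] = min over k of (A[0][0] + B[0][2] = 0 + 2 = 2, A[0][1] + B[1][2] = 4 + 10 = 14, A[0][2] + B[2][2] = 0 + 5 = 5) = 2 (attained at k = 0)
  C[1][0] = min over k of (A[1][0] + B[0][0] = 1 + 5 = 6, A[1][1] + B[1][0] = -1 + 5 = 4, A[1][2] + B[2][0] = -1 + -5 = -6) = -6 (attained at k = 2)
  C[1][1] = min over k of (A[1][0] + B[0][1] = 1 + -1 = 0, A[1][1] + B[1][1] = -1 + 0 = -1, A[1][2] + B[2][1] = -1 + -1 = -2) = -2 (attained at k = 2)
  C[1][2] = min over k of (A[1][0] + B[0][2] = 1 + 2 = 3, A[1][1] + B[1][2] = -1 + 10 = 9, A[1][2] + B[2][2] = -1 + 5 = 4) = 3 (attained at k = 0)
  C[2][0] = min over k of (A[2][0] + B[0][0] = 2 + 5 = 7, A[2][1] + B[1][0] = 9 + 5 = 14, A[2][2] + B[2][0] = 6 + -5 = 1) = 1 (attained at k = 2)
  C[2][1] = min over k of (A[2][0] + B[0][1] = 2 + -1 = 1, A[2][1] + B[1][1] = 9 + 0 = 9, A[2][2] + B[2][1] = 6 + -1 = 5) = 1 (attained at k = 0)
  C[2][2] = min over k of (A[2][0] + B[0][2] = 2 + 2 = 4, A[2][1] + B[1][2] = 9 + 10 = 19, A[2][2] + B[2][2] = 6 + 5 = 11) = 4 (attained at k = 0)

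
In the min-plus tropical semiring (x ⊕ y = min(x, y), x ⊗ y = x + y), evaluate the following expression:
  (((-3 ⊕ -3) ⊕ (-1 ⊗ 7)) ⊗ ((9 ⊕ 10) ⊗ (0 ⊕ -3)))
(((-3 ⊕ -3) ⊕ (-1 ⊗ 7)) ⊗ ((9 ⊕ 10) ⊗ (0 ⊕ -3))) = 3

Expand innermost to outermost. Recall ⊕ takes the minimum of its arguments and ⊗ takes their sum. Working out the expression (((-3 ⊕ -3) ⊕ (-1 ⊗ 7)) ⊗ ((9 ⊕ 10) ⊗ (0 ⊕ -3))) gives 3.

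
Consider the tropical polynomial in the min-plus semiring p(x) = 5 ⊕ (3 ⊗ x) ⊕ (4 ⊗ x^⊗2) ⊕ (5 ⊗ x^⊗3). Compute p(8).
p(8) = 5

A tropical monomial a ⊗ x^⊗i evaluates to a + i · x. Evaluating each term at x = 8:
  Term 0 contributes 5 + 0 · 8 = 5
  Term 1 contributes 3 + 1 · 8 = 11
  Term 2 contributes 4 + 2 · 8 = 20
  Term 3 contributes 5 + 3 · 8 = 29
p(8) = ⊕ of these = min[5, 11, 20, 29] = 5.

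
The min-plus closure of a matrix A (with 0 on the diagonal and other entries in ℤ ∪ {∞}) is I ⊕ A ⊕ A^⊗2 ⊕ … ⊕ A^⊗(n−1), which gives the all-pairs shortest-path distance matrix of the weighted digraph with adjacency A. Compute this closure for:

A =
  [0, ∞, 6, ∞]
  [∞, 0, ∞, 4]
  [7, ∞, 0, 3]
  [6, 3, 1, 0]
Closure =
  [0, 12, 6, 9]
  [10, 0, 5, 4]
  [7, 6, 0, 3]
  [6, 3, 1, 0]

This is the Floyd-Warshall all-pairs shortest-path computation. For each intermediate vertex k = 0, 1, …, 3, update dist[i][j] ← min(dist[i][j], dist[i][k] + dist[k][j]). The final matrix gives, for each (i, j), the minimum total weight of any directed path from i to j (possibly empty when i = j).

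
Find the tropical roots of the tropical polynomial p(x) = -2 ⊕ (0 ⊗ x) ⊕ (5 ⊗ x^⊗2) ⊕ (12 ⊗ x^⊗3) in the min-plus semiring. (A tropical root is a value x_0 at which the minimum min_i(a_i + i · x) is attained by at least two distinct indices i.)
Roots: {-7, -5, -2}

Each tropical root is a break point of the lower envelope of the lines y = a_i + i · x (there are 4 lines, with slopes 0, 1, ..., 3). Only the lines that attain the minimum somewhere contribute to roots; other lines are dominated. Here the surviving (envelope) indices are i = 3, i = 2, i = 1, i = 0.
Intersections between consecutive envelope lines give the roots: for adjacent envelope indices i < j the intersection is x = (a_i − a_j) / (j − i). Reading off the sorted break points: {-7, -5, -2}.
Verification: at each break x_0, at least two indices attain the minimum of min_i(a_i + i · x_0).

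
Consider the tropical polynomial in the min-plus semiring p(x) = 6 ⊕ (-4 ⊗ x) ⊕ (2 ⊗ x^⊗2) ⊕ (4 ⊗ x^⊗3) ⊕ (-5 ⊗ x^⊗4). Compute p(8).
p(8) = 4

A tropical monomial a ⊗ x^⊗i evaluates to a + i · x. Evaluating each term at x = 8:
  Term 0 contributes 6 + 0 · 8 = 6
  Term 1 contributes -4 + 1 · 8 = 4
  Term 2 contributes 2 + 2 · 8 = 18
  Term 3 contributes 4 + 3 · 8 = 28
  Term 4 contributes -5 + 4 · 8 = 27
p(8) = ⊕ of these = min[6, 4, 18, 28, 27] = 4.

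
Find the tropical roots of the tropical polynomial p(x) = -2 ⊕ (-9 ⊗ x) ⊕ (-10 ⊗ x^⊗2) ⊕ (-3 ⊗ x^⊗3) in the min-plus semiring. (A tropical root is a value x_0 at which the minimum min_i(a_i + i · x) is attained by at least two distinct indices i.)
Roots: {-7, 1, 7}

Each tropical root is a break point of the lower envelope of the lines y = a_i + i · x (there are 4 lines, with slopes 0, 1, ..., 3). Only the lines that attain the minimum somewhere contribute to roots; other lines are dominated. Here the surviving (envelope) indices are i = 3, i = 2, i = 1, i = 0.
Intersections between consecutive envelope lines give the roots: for adjacent envelope indices i < j the intersection is x = (a_i − a_j) / (j − i). Reading off the sorted break points: {-7, 1, 7}.
Verification: at each break x_0, at least two indices attain the minimum of min_i(a_i + i · x_0).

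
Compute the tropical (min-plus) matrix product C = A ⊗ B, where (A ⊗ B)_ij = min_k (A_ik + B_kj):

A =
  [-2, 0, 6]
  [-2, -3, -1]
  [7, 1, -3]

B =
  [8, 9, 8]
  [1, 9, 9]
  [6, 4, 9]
A ⊗ B =
  [1, 7, 6]
  [-2, 3, 6]
  [2, 1, 6]

Apply the min-plus product entry-by-entry:
  C[0][0] = min over k of (A[0][0] + B[0][0] = -2 + 8 = 6, A[0][1] + B[1][0] = 0 + 1 = 1, A[0][2] + B[2][0] = 6 + 6 = 12) = 1 (attained at k = 1)
  C[0][1] = min over k of (A[0][0] + B[0][1] = -2 + 9 = 7, A[0][1] + B[1][1] = 0 + 9 = 9, A[0][2] + B[2][1] = 6 + 4 = 10) = 7 (attained at k = 0)
  C[0][2] = min over k of (A[0][0] + B[0][2] = -2 + 8 = 6, A[0][1] + B[1][2] = 0 + 9 = 9, A[0][2] + B[2][2] = 6 + 9 = 15) = 6 (attained at k = 0)
  C[1][0] = min over k of (A[1][0] + B[0][0] = -2 + 8 = 6, A[1][1] + B[1][0] = -3 + 1 = -2, A[1][2] + B[2][0] = -1 + 6 = 5) = -2 (attained at k = 1)
  C[1][1] = min over k of (A[1][0] + B[0][1] = -2 + 9 = 7, A[1][1] + B[1][1] = -3 + 9 = 6, A[1][2] + B[2][1] = -1 + 4 = 3) = 3 (attained at k = 2)
  C[1][2] = min over k of (A[1][0] + B[0][2] = -2 + 8 = 6, A[1][1] + B[1][2] = -3 + 9 = 6, A[1][2] + B[2][2] = -1 + 9 = 8) = 6 (attained at k = 0)
  C[2][0] = min over k of (A[2][0] + B[0][0] = 7 + 8 = 15, A[2][1] + B[1][0] = 1 + 1 = 2, A[2][2] + B[2][0] = -3 + 6 = 3) = 2 (attained at k = 1)
  C[2][1] = min over k of (A[2][0] + B[0][1] = 7 + 9 = 16, A[2][1] + B[1][1] = 1 + 9 = 10, A[2][2] + B[2][1] = -3 + 4 = 1) = 1 (attained at k = 2)
  C[2][2] = min over k of (A[2][0] + B[0][2] = 7 + 8 = 15, A[2][1] + B[1][2] = 1 + 9 = 10, A[2][2] + B[2][2] = -3 + 9 = 6) = 6 (attained at k = 2)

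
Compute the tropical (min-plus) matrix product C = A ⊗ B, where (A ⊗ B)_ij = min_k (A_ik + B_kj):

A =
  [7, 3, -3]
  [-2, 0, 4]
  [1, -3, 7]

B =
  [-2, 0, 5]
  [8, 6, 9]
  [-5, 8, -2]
A ⊗ B =
  [-8, 5, -5]
  [-4, -2, 2]
  [-1, 1, 5]

Apply the min-plus product entry-by-entry:
  C[0][0] = min over k of (A[0][0] + B[0][0] = 7 + -2 = 5, A[0][1] + B[1][0] = 3 + 8 = 11, A[0][2] + B[2][0] = -3 + -5 = -8) = -8 (attained at k = 2)
  C[0][1] = min over k of (A[0][0] + B[0][1] = 7 + 0 = 7, A[0][1] + B[1][1] = 3 + 6 = 9, A[0][2] + B[2][1] = -3 + 8 = 5) = 5 (attained at k = 2)
  C[0][2] = min over k of (A[0][0] + B[0][2] = 7 + 5 = 12, A[0][1] + B[1][2] = 3 + 9 = 12, A[0][2] + B[2][2] = -3 + -2 = -5) = -5 (attained at k = 2)
  C[1][0] = min over k of (A[1][0] + B[0][0] = -2 + -2 = -4, A[1][1] + B[1][0] = 0 + 8 = 8, A[1][2] + B[2][0] = 4 + -5 = -1) = -4 (attained at k = 0)
  C[1][1] = min over k of (A[1][0] + B[0][1] = -2 + 0 = -2, A[1][1] + B[1][1] = 0 + 6 = 6, A[1][2] + B[2][1] = 4 + 8 = 12) = -2 (attained at k = 0)
  C[1][2] = min over k of (A[1][0] + B[0][2] = -2 + 5 = 3, A[1][1] + B[1][2] = 0 + 9 = 9, A[1][2] + B[2][2] = 4 + -2 = 2) = 2 (attained at k = 2)
  C[2][0] = min over k of (A[2][0] + B[0][0] = 1 + -2 = -1, A[2][1] + B[1][0] = -3 + 8 = 5, A[2][2] + B[2][0] = 7 + -5 = 2) = -1 (attained at k = 0)
  C[2][1] = min over k of (A[2][0] + B[0][1] = 1 + 0 = 1, A[2][1] + B[1][1] = -3 + 6 = 3, A[2][2] + B[2][1] = 7 + 8 = 15) = 1 (attained at k = 0)
  C[2][2] = min over k of (A[2][0] + B[0][2] = 1 + 5 = 6, A[2][1] + B[1][2] = -3 + 9 = 6, A[2][2] + B[2][2] = 7 + -2 = 5) = 5 (attained at k = 2)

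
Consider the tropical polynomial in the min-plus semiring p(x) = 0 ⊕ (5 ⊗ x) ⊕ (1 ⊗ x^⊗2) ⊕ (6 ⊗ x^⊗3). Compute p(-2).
p(-2) = -3

A tropical monomial a ⊗ x^⊗i evaluates to a + i · x. Evaluating each term at x = -2:
  Term 0 contributes 0 + 0 · -2 = 0
  Term 1 contributes 5 + 1 · -2 = 3
  Term 2 contributes 1 + 2 · -2 = -3
  Term 3 contributes 6 + 3 · -2 = 0
p(-2) = ⊕ of these = min[0, 3, -3, 0] = -3.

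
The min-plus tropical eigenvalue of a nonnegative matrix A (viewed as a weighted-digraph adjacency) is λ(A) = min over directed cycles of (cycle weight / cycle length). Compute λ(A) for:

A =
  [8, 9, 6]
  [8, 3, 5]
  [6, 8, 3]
λ(A) = 3

Enumerate directed cycles and compute their means (weight / length). Sample:
  cycle 0 → 0: weight = 8, length = 1, mean = 8/1 ≈ 8.000
  cycle 1 → 1: weight = 3, length = 1, mean = 3/1 ≈ 3.000
  cycle 2 → 2: weight = 3, length = 1, mean = 3/1 ≈ 3.000
  cycle 0 → 1 → 0: weight = 17, length = 2, mean = 17/2 ≈ 8.500
  cycle 0 → 2 → 0: weight = 12, length = 2, mean = 12/2 ≈ 6.000
  cycle 1 → 0 → 1: weight = 17, length = 2, mean = 17/2 ≈ 8.500
Minimum mean = 3.000, attained e.g. along the cycle 1 → 1 with weight 3 and length 1. So λ(A) = 3/1 = 3.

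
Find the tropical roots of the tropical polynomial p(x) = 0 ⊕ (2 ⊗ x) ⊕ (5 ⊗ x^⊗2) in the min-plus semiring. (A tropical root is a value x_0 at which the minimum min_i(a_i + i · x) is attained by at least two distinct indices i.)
Roots: {-3, -2}

Each tropical root is a break point of the lower envelope of the lines y = a_i + i · x (there are 3 lines, with slopes 0, 1, ..., 2). Only the lines that attain the minimum somewhere contribute to roots; other lines are dominated. Here the surviving (envelope) indices are i = 2, i = 1, i = 0.
Intersections between consecutive envelope lines give the roots: for adjacent envelope indices i < j the intersection is x = (a_i − a_j) / (j − i). Reading off the sorted break points: {-3, -2}.
Verification: at each break x_0, at least two indices attain the minimum of min_i(a_i + i · x_0).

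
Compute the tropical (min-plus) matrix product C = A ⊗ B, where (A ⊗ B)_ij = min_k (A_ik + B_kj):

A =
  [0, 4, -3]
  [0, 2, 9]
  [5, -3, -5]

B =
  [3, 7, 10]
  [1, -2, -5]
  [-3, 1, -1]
A ⊗ B =
  [-6, -2, -4]
  [3, 0, -3]
  [-8, -5, -8]

Apply the min-plus product entry-by-entry:
  C[0][0] = min over k of (A[0][0] + B[0][0] = 0 + 3 = 3, A[0][1] + B[1][0] = 4 + 1 = 5, A[0][2] + B[2][0] = -3 + -3 = -6) = -6 (attained at k = 2)
  C[0][1] = min over k of (A[0][0] + B[0][1] = 0 + 7 = 7, A[0][1] + B[1][1] = 4 + -2 = 2, A[0][2] + B[2][1] = -3 + 1 = -2) = -2 (attained at k = 2)
  C[0][2] = min over k of (A[0][0] + B[0][2] = 0 + 10 = 10, A[0][1] + B[1][2] = 4 + -5 = -1, A[0][2] + B[2][2] = -3 + -1 = -4) = -4 (attained at k = 2)
  C[1][0] = min over k of (A[1][0] + B[0][0] = 0 + 3 = 3, A[1][1] + B[1][0] = 2 + 1 = 3, A[1][2] + B[2][0] = 9 + -3 = 6) = 3 (attained at k = 0)
  C[1][1] = min over k of (A[1][0] + B[0][1] = 0 + 7 = 7, A[1][1] + B[1][1] = 2 + -2 = 0, A[1][2] + B[2][1] = 9 + 1 = 10) = 0 (attained at k = 1)
  C[1][2] = min over k of (A[1][0] + B[0][2] = 0 + 10 = 10, A[1][1] + B[1][2] = 2 + -5 = -3, A[1][2] + B[2][2] = 9 + -1 = 8) = -3 (attained at k = 1)
  C[2][0] = min over k of (A[2][0] + B[0][0] = 5 + 3 = 8, A[2][1] + B[1][0] = -3 + 1 = -2, A[2][2] + B[2][0] = -5 + -3 = -8) = -8 (attained at k = 2)
  C[2][1] = min over k of (A[2][0] + B[0][1] = 5 + 7 = 12, A[2][1] + B[1][1] = -3 + -2 = -5, A[2][2] + B[2][1] = -5 + 1 = -4) = -5 (attained at k = 1)
  C[2][2] = min over k of (A[2][0] + B[0][2] = 5 + 10 = 15, A[2][1] + B[1][2] = -3 + -5 = -8, A[2][2] + B[2][2] = -5 + -1 = -6) = -8 (attained at k = 1)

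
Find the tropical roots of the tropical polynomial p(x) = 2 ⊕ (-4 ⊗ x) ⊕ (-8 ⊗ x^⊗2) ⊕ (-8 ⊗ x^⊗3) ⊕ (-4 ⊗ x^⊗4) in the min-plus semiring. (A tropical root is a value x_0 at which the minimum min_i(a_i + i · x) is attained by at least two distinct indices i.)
Roots: {-4, 0, 4, 6}

Each tropical root is a break point of the lower envelope of the lines y = a_i + i · x (there are 5 lines, with slopes 0, 1, ..., 4). Only the lines that attain the minimum somewhere contribute to roots; other lines are dominated. Here the surviving (envelope) indices are i = 4, i = 3, i = 2, i = 1, i = 0.
Intersections between consecutive envelope lines give the roots: for adjacent envelope indices i < j the intersection is x = (a_i − a_j) / (j − i). Reading off the sorted break points: {-4, 0, 4, 6}.
Verification: at each break x_0, at least two indices attain the minimum of min_i(a_i + i · x_0).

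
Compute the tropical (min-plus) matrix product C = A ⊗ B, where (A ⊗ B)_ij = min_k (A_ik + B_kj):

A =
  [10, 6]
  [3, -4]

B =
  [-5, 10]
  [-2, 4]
A ⊗ B =
  [4, 10]
  [-6, 0]

Apply the min-plus product entry-by-entry:
  C[0][0] = min over k of (A[0][0] + B[0][0] = 10 + -5 = 5, A[0][1] + B[1][0] = 6 + -2 = 4) = 4 (attained at k = 1)
  C[0][1] = min over k of (A[0][0] + B[0][1] = 10 + 10 = 20, A[0][1] + B[1][1] = 6 + 4 = 10) = 10 (attained at k = 1)
  C[1][0] = min over k of (A[1][0] + B[0][0] = 3 + -5 = -2, A[1][1] + B[1][0] = -4 + -2 = -6) = -6 (attained at k = 1)
  C[1][1] = min over k of (A[1][0] + B[0][1] = 3 + 10 = 13, A[1][1] + B[1][1] = -4 + 4 = 0) = 0 (attained at k = 1)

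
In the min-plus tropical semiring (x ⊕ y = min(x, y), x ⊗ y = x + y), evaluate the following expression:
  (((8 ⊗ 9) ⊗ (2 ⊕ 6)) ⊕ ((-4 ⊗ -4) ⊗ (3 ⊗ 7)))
(((8 ⊗ 9) ⊗ (2 ⊕ 6)) ⊕ ((-4 ⊗ -4) ⊗ (3 ⊗ 7))) = 2

Expand innermost to outermost. Recall ⊕ takes the minimum of its arguments and ⊗ takes their sum. Working out the expression (((8 ⊗ 9) ⊗ (2 ⊕ 6)) ⊕ ((-4 ⊗ -4) ⊗ (3 ⊗ 7))) gives 2.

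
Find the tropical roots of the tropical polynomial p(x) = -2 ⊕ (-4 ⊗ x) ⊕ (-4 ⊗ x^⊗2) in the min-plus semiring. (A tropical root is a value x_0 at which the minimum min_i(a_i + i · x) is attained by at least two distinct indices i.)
Roots: {0, 2}

Each tropical root is a break point of the lower envelope of the lines y = a_i + i · x (there are 3 lines, with slopes 0, 1, ..., 2). Only the lines that attain the minimum somewhere contribute to roots; other lines are dominated. Here the surviving (envelope) indices are i = 2, i = 1, i = 0.
Intersections between consecutive envelope lines give the roots: for adjacent envelope indices i < j the intersection is x = (a_i − a_j) / (j − i). Reading off the sorted break points: {0, 2}.
Verification: at each break x_0, at least two indices attain the minimum of min_i(a_i + i · x_0).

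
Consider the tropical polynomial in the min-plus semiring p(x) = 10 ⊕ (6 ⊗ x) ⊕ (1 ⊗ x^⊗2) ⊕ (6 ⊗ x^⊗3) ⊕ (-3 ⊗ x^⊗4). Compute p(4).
p(4) = 9

A tropical monomial a ⊗ x^⊗i evaluates to a + i · x. Evaluating each term at x = 4:
  Term 0 contributes 10 + 0 · 4 = 10
  Term 1 contributes 6 + 1 · 4 = 10
  Term 2 contributes 1 + 2 · 4 = 9
  Term 3 contributes 6 + 3 · 4 = 18
  Term 4 contributes -3 + 4 · 4 = 13
p(4) = ⊕ of these = min[10, 10, 9, 18, 13] = 9.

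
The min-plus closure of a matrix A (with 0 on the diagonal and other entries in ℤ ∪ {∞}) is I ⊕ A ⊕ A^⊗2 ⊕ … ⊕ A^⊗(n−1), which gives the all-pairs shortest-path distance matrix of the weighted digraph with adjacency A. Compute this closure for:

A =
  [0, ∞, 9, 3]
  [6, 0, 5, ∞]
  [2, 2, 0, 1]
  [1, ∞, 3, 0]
Closure =
  [0, 8, 6, 3]
  [6, 0, 5, 6]
  [2, 2, 0, 1]
  [1, 5, 3, 0]

This is the Floyd-Warshall all-pairs shortest-path computation. For each intermediate vertex k = 0, 1, …, 3, update dist[i][j] ← min(dist[i][j], dist[i][k] + dist[k][j]). The final matrix gives, for each (i, j), the minimum total weight of any directed path from i to j (possibly empty when i = j).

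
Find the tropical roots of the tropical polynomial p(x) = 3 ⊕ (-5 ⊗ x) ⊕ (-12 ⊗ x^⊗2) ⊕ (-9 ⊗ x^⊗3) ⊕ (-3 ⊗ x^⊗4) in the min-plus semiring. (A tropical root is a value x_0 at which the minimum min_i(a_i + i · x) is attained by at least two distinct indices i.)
Roots: {-6, -3, 7, 8}

Each tropical root is a break point of the lower envelope of the lines y = a_i + i · x (there are 5 lines, with slopes 0, 1, ..., 4). Only the lines that attain the minimum somewhere contribute to roots; other lines are dominated. Here the surviving (envelope) indices are i = 4, i = 3, i = 2, i = 1, i = 0.
Intersections between consecutive envelope lines give the roots: for adjacent envelope indices i < j the intersection is x = (a_i − a_j) / (j − i). Reading off the sorted break points: {-6, -3, 7, 8}.
Verification: at each break x_0, at least two indices attain the minimum of min_i(a_i + i · x_0).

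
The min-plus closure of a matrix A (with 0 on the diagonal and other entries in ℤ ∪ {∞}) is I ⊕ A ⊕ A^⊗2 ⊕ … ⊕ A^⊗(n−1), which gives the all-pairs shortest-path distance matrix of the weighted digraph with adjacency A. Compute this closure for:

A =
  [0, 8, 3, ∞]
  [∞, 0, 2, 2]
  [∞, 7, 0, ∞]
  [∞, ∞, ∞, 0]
Closure =
  [0, 8, 3, 10]
  [∞, 0, 2, 2]
  [∞, 7, 0, 9]
  [∞, ∞, ∞, 0]

This is the Floyd-Warshall all-pairs shortest-path computation. For each intermediate vertex k = 0, 1, …, 3, update dist[i][j] ← min(dist[i][j], dist[i][k] + dist[k][j]). The final matrix gives, for each (i, j), the minimum total weight of any directed path from i to j (possibly empty when i = j).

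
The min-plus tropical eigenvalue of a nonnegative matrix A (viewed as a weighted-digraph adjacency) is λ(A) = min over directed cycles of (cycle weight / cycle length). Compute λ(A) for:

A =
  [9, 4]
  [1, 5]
λ(A) = 5/2

Enumerate directed cycles and compute their means (weight / length). Sample:
  cycle 0 → 0: weight = 9, length = 1, mean = 9/1 ≈ 9.000
  cycle 1 → 1: weight = 5, length = 1, mean = 5/1 ≈ 5.000
  cycle 0 → 1 → 0: weight = 5, length = 2, mean = 5/2 ≈ 2.500
  cycle 1 → 0 → 1: weight = 5, length = 2, mean = 5/2 ≈ 2.500
Minimum mean = 2.500, attained e.g. along the cycle 0 → 1 → 0 with weight 5 and length 2. So λ(A) = 5/2 = 5/2.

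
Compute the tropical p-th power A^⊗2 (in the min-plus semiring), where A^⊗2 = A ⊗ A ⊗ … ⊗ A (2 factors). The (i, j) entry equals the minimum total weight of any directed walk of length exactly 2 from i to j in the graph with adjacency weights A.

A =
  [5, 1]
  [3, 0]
A^⊗2 =
  [4, 1]
  [3, 0]

Each entry (A^⊗2)_ij equals the minimum over all length-2 walks i = v_0 → v_1 → … → v_2 = j of Σ_t A[v_t][v_{t+1}]. For example, for (i, j) = (0, 1) we minimise over 2 possible intermediate vertex sequences; the minimum is 1, attained along the walk 0 → 1 → 1.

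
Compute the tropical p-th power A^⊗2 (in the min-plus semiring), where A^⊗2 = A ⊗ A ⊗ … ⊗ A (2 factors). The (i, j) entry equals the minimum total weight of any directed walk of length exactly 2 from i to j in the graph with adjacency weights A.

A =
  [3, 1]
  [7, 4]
A^⊗2 =
  [6, 4]
  [10, 8]

Each entry (A^⊗2)_ij equals the minimum over all length-2 walks i = v_0 → v_1 → … → v_2 = j of Σ_t A[v_t][v_{t+1}]. For example, for (i, j) = (0, 1) we minimise over 2 possible intermediate vertex sequences; the minimum is 4, attained along the walk 0 → 0 → 1.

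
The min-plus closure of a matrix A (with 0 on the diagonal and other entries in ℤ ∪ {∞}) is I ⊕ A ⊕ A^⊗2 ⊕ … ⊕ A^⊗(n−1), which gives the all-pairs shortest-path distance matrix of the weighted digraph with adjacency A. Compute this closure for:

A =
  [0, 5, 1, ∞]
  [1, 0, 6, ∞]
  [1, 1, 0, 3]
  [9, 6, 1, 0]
Closure =
  [0, 2, 1, 4]
  [1, 0, 2, 5]
  [1, 1, 0, 3]
  [2, 2, 1, 0]

This is the Floyd-Warshall all-pairs shortest-path computation. For each intermediate vertex k = 0, 1, …, 3, update dist[i][j] ← min(dist[i][j], dist[i][k] + dist[k][j]). The final matrix gives, for each (i, j), the minimum total weight of any directed path from i to j (possibly empty when i = j).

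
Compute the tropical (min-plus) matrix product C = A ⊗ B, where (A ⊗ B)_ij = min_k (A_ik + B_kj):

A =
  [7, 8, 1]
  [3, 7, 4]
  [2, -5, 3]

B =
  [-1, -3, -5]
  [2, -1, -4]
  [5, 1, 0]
A ⊗ B =
  [6, 2, 1]
  [2, 0, -2]
  [-3, -6, -9]

Apply the min-plus product entry-by-entry:
  C[0][0] = min over k of (A[0][0] + B[0][0] = 7 + -1 = 6, A[0][1] + B[1][0] = 8 + 2 = 10, A[0][2] + B[2][0] = 1 + 5 = 6) = 6 (attained at k = 0)
  C[0][1] = min over k of (A[0][0] + B[0][1] = 7 + -3 = 4, A[0][1] + B[1][1] = 8 + -1 = 7, A[0][2] + B[2][1] = 1 + 1 = 2) = 2 (attained at k = 2)
  C[0][2] = min over k of (A[0][0] + B[0][2] = 7 + -5 = 2, A[0][1] + B[1][2] = 8 + -4 = 4, A[0][2] + B[2][2] = 1 + 0 = 1) = 1 (attained at k = 2)
  C[1][0] = min over k of (A[1][0] + B[0][0] = 3 + -1 = 2, A[1][1] + B[1][0] = 7 + 2 = 9, A[1][2] + B[2][0] = 4 + 5 = 9) = 2 (attained at k = 0)
  C[1][1] = min over k of (A[1][0] + B[0][1] = 3 + -3 = 0, A[1][1] + B[1][1] = 7 + -1 = 6, A[1][2] + B[2][1] = 4 + 1 = 5) = 0 (attained at k = 0)
  C[1][2] = min over k of (A[1][0] + B[0][2] = 3 + -5 = -2, A[1][1] + B[1][2] = 7 + -4 = 3, A[1][2] + B[2][2] = 4 + 0 = 4) = -2 (attained at k = 0)
  C[2][0] = min over k of (A[2][0] + B[0][0] = 2 + -1 = 1, A[2][1] + B[1][0] = -5 + 2 = -3, A[2][2] + B[2][0] = 3 + 5 = 8) = -3 (attained at k = 1)
  C[2][1] = min over k of (A[2][0] + B[0][1] = 2 + -3 = -1, A[2][1] + B[1][1] = -5 + -1 = -6, A[2][2] + B[2][1] = 3 + 1 = 4) = -6 (attained at k = 1)
  C[2][2] = min over k of (A[2][0] + B[0][2] = 2 + -5 = -3, A[2][1] + B[1][2] = -5 + -4 = -9, A[2][2] + B[2][2] = 3 + 0 = 3) = -9 (attained at k = 1)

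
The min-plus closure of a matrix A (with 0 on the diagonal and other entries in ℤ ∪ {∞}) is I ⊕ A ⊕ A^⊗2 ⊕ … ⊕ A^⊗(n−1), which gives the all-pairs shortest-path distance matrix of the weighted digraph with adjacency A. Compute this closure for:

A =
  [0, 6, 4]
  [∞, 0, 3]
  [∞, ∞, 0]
Closure =
  [0, 6, 4]
  [∞, 0, 3]
  [∞, ∞, 0]

This is the Floyd-Warshall all-pairs shortest-path computation. For each intermediate vertex k = 0, 1, …, 2, update dist[i][j] ← min(dist[i][j], dist[i][k] + dist[k][j]). The final matrix gives, for each (i, j), the minimum total weight of any directed path from i to j (possibly empty when i = j).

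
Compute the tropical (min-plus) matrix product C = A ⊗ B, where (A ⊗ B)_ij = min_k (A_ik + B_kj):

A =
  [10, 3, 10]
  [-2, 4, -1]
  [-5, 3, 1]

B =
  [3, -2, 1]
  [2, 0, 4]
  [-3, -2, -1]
A ⊗ B =
  [5, 3, 7]
  [-4, -4, -2]
  [-2, -7, -4]

Apply the min-plus product entry-by-entry:
  C[0][0] = min over k of (A[0][0] + B[0][0] = 10 + 3 = 13, A[0][1] + B[1][0] = 3 + 2 = 5, A[0][2] + B[2][0] = 10 + -3 = 7) = 5 (attained at k = 1)
  C[0][1] = min over k of (A[0][0] + B[0][1] = 10 + -2 = 8, A[0][1] + B[1][1] = 3 + 0 = 3, A[0][2] + B[2][1] = 10 + -2 = 8) = 3 (attained at k = 1)
  C[0][2] = min over k of (A[0][0] + B[0][2] = 10 + 1 = 11, A[0][1] + B[1][2] = 3 + 4 = 7, A[0][2] + B[2][2] = 10 + -1 = 9) = 7 (attained at k = 1)
  C[1][0] = min over k of (A[1][0] + B[0][0] = -2 + 3 = 1, A[1][1] + B[1][0] = 4 + 2 = 6, A[1][2] + B[2][0] = -1 + -3 = -4) = -4 (attained at k = 2)
  C[1][1] = min over k of (A[1][0] + B[0][1] = -2 + -2 = -4, A[1][1] + B[1][1] = 4 + 0 = 4, A[1][2] + B[2][1] = -1 + -2 = -3) = -4 (attained at k = 0)
  C[1][2] = min over k of (A[1][0] + B[0][2] = -2 + 1 = -1, A[1][1] + B[1][2] = 4 + 4 = 8, A[1][2] + B[2][2] = -1 + -1 = -2) = -2 (attained at k = 2)
  C[2][0] = min over k of (A[2][0] + B[0][0] = -5 + 3 = -2, A[2][1] + B[1][0] = 3 + 2 = 5, A[2][2] + B[2][0] = 1 + -3 = -2) = -2 (attained at k = 0)
  C[2][1] = min over k of (A[2][0] + B[0][1] = -5 + -2 = -7, A[2][1] + B[1][1] = 3 + 0 = 3, A[2][2] + B[2][1] = 1 + -2 = -1) = -7 (attained at k = 0)
  C[2][2] = min over k of (A[2][0] + B[0][2] = -5 + 1 = -4, A[2][1] + B[1][2] = 3 + 4 = 7, A[2][2] + B[2][2] = 1 + -1 = 0) = -4 (attained at k = 0)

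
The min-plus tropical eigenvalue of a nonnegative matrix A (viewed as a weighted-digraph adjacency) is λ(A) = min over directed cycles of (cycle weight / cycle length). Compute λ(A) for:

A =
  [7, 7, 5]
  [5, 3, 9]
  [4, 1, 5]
λ(A) = 3

Enumerate directed cycles and compute their means (weight / length). Sample:
  cycle 0 → 0: weight = 7, length = 1, mean = 7/1 ≈ 7.000
  cycle 1 → 1: weight = 3, length = 1, mean = 3/1 ≈ 3.000
  cycle 2 → 2: weight = 5, length = 1, mean = 5/1 ≈ 5.000
  cycle 0 → 1 → 0: weight = 12, length = 2, mean = 12/2 ≈ 6.000
  cycle 0 → 2 → 0: weight = 9, length = 2, mean = 9/2 ≈ 4.500
  cycle 1 → 0 → 1: weight = 12, length = 2, mean = 12/2 ≈ 6.000
Minimum mean = 3.000, attained e.g. along the cycle 1 → 1 with weight 3 and length 1. So λ(A) = 3/1 = 3.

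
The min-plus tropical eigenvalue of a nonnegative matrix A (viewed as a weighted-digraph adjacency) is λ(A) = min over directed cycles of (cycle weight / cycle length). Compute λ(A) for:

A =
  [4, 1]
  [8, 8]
λ(A) = 4

Enumerate directed cycles and compute their means (weight / length). Sample:
  cycle 0 → 0: weight = 4, length = 1, mean = 4/1 ≈ 4.000
  cycle 1 → 1: weight = 8, length = 1, mean = 8/1 ≈ 8.000
  cycle 0 → 1 → 0: weight = 9, length = 2, mean = 9/2 ≈ 4.500
  cycle 1 → 0 → 1: weight = 9, length = 2, mean = 9/2 ≈ 4.500
Minimum mean = 4.000, attained e.g. along the cycle 0 → 0 with weight 4 and length 1. So λ(A) = 4/1 = 4.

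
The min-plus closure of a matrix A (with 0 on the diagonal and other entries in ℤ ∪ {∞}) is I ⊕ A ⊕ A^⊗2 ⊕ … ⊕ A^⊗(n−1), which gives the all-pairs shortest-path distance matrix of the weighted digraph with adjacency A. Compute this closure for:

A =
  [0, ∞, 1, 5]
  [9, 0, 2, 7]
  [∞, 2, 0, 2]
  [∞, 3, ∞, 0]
Closure =
  [0, 3, 1, 3]
  [9, 0, 2, 4]
  [11, 2, 0, 2]
  [12, 3, 5, 0]

This is the Floyd-Warshall all-pairs shortest-path computation. For each intermediate vertex k = 0, 1, …, 3, update dist[i][j] ← min(dist[i][j], dist[i][k] + dist[k][j]). The final matrix gives, for each (i, j), the minimum total weight of any directed path from i to j (possibly empty when i = j).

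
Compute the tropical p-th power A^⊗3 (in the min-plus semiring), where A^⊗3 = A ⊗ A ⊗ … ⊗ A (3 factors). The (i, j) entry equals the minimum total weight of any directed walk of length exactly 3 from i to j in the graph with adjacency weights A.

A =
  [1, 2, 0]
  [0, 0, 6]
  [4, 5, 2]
A^⊗3 =
  [2, 2, 2]
  [0, 0, 0]
  [5, 5, 5]

Each entry (A^⊗3)_ij equals the minimum over all length-3 walks i = v_0 → v_1 → … → v_3 = j of Σ_t A[v_t][v_{t+1}]. For example, for (i, j) = (0, 2) we minimise over 9 possible intermediate vertex sequences; the minimum is 2, attained along the walk 0 → 0 → 0 → 2.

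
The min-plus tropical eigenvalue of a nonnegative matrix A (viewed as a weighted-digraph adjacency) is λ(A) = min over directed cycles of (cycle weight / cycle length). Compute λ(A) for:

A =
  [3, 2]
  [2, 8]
λ(A) = 2

Enumerate directed cycles and compute their means (weight / length). Sample:
  cycle 0 → 0: weight = 3, length = 1, mean = 3/1 ≈ 3.000
  cycle 1 → 1: weight = 8, length = 1, mean = 8/1 ≈ 8.000
  cycle 0 → 1 → 0: weight = 4, length = 2, mean = 4/2 ≈ 2.000
  cycle 1 → 0 → 1: weight = 4, length = 2, mean = 4/2 ≈ 2.000
Minimum mean = 2.000, attained e.g. along the cycle 0 → 1 → 0 with weight 4 and length 2. So λ(A) = 4/2 = 2.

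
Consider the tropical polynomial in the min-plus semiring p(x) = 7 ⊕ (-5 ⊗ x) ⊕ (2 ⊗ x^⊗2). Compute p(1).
p(1) = -4

A tropical monomial a ⊗ x^⊗i evaluates to a + i · x. Evaluating each term at x = 1:
  Term 0 contributes 7 + 0 · 1 = 7
  Term 1 contributes -5 + 1 · 1 = -4
  Term 2 contributes 2 + 2 · 1 = 4
p(1) = ⊕ of these = min[7, -4, 4] = -4.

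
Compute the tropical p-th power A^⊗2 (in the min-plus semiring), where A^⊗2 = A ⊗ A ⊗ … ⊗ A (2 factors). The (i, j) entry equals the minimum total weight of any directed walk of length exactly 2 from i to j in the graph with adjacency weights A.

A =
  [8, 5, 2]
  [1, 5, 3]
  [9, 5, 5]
A^⊗2 =
  [6, 7, 7]
  [6, 6, 3]
  [6, 10, 8]

Each entry (A^⊗2)_ij equals the minimum over all length-2 walks i = v_0 → v_1 → … → v_2 = j of Σ_t A[v_t][v_{t+1}]. For example, for (i, j) = (0, 2) we minimise over 3 possible intermediate vertex sequences; the minimum is 7, attained along the walk 0 → 2 → 2.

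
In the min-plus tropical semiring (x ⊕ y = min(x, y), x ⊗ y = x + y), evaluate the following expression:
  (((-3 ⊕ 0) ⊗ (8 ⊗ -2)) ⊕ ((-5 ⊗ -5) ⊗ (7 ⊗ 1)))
(((-3 ⊕ 0) ⊗ (8 ⊗ -2)) ⊕ ((-5 ⊗ -5) ⊗ (7 ⊗ 1))) = -2

Expand innermost to outermost. Recall ⊕ takes the minimum of its arguments and ⊗ takes their sum. Working out the expression (((-3 ⊕ 0) ⊗ (8 ⊗ -2)) ⊕ ((-5 ⊗ -5) ⊗ (7 ⊗ 1))) gives -2.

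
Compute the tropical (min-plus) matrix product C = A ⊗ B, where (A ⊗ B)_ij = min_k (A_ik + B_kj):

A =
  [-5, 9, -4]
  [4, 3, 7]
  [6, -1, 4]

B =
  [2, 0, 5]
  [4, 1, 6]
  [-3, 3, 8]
A ⊗ B =
  [-7, -5, 0]
  [4, 4, 9]
  [1, 0, 5]

Apply the min-plus product entry-by-entry:
  C[0][0] = min over k of (A[0][0] + B[0][0] = -5 + 2 = -3, A[0][1] + B[1][0] = 9 + 4 = 13, A[0][2] + B[2][0] = -4 + -3 = -7) = -7 (attained at k = 2)
  C[0][1] = min over k of (A[0][0] + B[0][1] = -5 + 0 = -5, A[0][1] + B[1][1] = 9 + 1 = 10, A[0][2] + B[2][1] = -4 + 3 = -1) = -5 (attained at k = 0)
  C[0][2] = min over k of (A[0][0] + B[0][2] = -5 + 5 = 0, A[0][1] + B[1][2] = 9 + 6 = 15, A[0][2] + B[2][2] = -4 + 8 = 4) = 0 (attained at k = 0)
  C[1][0] = min over k of (A[1][0] + B[0][0] = 4 + 2 = 6, A[1][1] + B[1][0] = 3 + 4 = 7, A[1][2] + B[2][0] = 7 + -3 = 4) = 4 (attained at k = 2)
  C[1][1] = min over k of (A[1][0] + B[0][1] = 4 + 0 = 4, A[1][1] + B[1][1] = 3 + 1 = 4, A[1][2] + B[2][1] = 7 + 3 = 10) = 4 (attained at k = 0)
  C[1][2] = min over k of (A[1][0] + B[0][2] = 4 + 5 = 9, A[1][1] + B[1][2] = 3 + 6 = 9, A[1][2] + B[2][2] = 7 + 8 = 15) = 9 (attained at k = 0)
  C[2][0] = min over k of (A[2][0] + B[0][0] = 6 + 2 = 8, A[2][1] + B[1][0] = -1 + 4 = 3, A[2][2] + B[2][0] = 4 + -3 = 1) = 1 (attained at k = 2)
  C[2][1] = min over k of (A[2][0] + B[0][1] = 6 + 0 = 6, A[2][1] + B[1][1] = -1 + 1 = 0, A[2][2] + B[2][1] = 4 + 3 = 7) = 0 (attained at k = 1)
  C[2][2] = min over k of (A[2][0] + B[0][2] = 6 + 5 = 11, A[2][1] + B[1][2] = -1 + 6 = 5, A[2][2] + B[2][2] = 4 + 8 = 12) = 5 (attained at k = 1)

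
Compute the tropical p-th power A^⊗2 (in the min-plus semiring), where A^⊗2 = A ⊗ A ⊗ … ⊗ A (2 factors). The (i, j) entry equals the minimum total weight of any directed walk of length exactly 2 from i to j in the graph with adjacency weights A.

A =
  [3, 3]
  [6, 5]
A^⊗2 =
  [6, 6]
  [9, 9]

Each entry (A^⊗2)_ij equals the minimum over all length-2 walks i = v_0 → v_1 → … → v_2 = j of Σ_t A[v_t][v_{t+1}]. For example, for (i, j) = (0, 1) we minimise over 2 possible intermediate vertex sequences; the minimum is 6, attained along the walk 0 → 0 → 1.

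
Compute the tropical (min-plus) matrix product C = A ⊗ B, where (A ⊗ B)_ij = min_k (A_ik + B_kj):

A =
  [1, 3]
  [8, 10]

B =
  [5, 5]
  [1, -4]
A ⊗ B =
  [4, -1]
  [11, 6]

Apply the min-plus product entry-by-entry:
  C[0][0] = min over k of (A[0][0] + B[0][0] = 1 + 5 = 6, A[0][1] + B[1][0] = 3 + 1 = 4) = 4 (attained at k = 1)
  C[0][1] = min over k of (A[0][0] + B[0][1] = 1 + 5 = 6, A[0][1] + B[1][1] = 3 + -4 = -1) = -1 (attained at k = 1)
  C[1][0] = min over k of (A[1][0] + B[0][0] = 8 + 5 = 13, A[1][1] + B[1][0] = 10 + 1 = 11) = 11 (attained at k = 1)
  C[1][1] = min over k of (A[1][0] + B[0][1] = 8 + 5 = 13, A[1][1] + B[1][1] = 10 + -4 = 6) = 6 (attained at k = 1)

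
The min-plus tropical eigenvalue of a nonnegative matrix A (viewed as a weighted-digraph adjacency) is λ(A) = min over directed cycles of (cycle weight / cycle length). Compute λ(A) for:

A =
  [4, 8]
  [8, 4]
λ(A) = 4

Enumerate directed cycles and compute their means (weight / length). Sample:
  cycle 0 → 0: weight = 4, length = 1, mean = 4/1 ≈ 4.000
  cycle 1 → 1: weight = 4, length = 1, mean = 4/1 ≈ 4.000
  cycle 0 → 1 → 0: weight = 16, length = 2, mean = 16/2 ≈ 8.000
  cycle 1 → 0 → 1: weight = 16, length = 2, mean = 16/2 ≈ 8.000
Minimum mean = 4.000, attained e.g. along the cycle 0 → 0 with weight 4 and length 1. So λ(A) = 4/1 = 4.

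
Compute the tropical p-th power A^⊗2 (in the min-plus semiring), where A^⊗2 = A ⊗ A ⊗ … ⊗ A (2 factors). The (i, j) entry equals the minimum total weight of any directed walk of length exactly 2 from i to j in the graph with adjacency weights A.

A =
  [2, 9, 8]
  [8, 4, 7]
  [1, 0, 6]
A^⊗2 =
  [4, 8, 10]
  [8, 7, 11]
  [3, 4, 7]

Each entry (A^⊗2)_ij equals the minimum over all length-2 walks i = v_0 → v_1 → … → v_2 = j of Σ_t A[v_t][v_{t+1}]. For example, for (i, j) = (0, 2) we minimise over 3 possible intermediate vertex sequences; the minimum is 10, attained along the walk 0 → 0 → 2.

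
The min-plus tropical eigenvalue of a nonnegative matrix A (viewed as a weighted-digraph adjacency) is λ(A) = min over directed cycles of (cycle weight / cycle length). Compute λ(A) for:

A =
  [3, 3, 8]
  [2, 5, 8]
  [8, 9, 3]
λ(A) = 5/2

Enumerate directed cycles and compute their means (weight / length). Sample:
  cycle 0 → 0: weight = 3, length = 1, mean = 3/1 ≈ 3.000
  cycle 1 → 1: weight = 5, length = 1, mean = 5/1 ≈ 5.000
  cycle 2 → 2: weight = 3, length = 1, mean = 3/1 ≈ 3.000
  cycle 0 → 1 → 0: weight = 5, length = 2, mean = 5/2 ≈ 2.500
  cycle 0 → 2 → 0: weight = 16, length = 2, mean = 16/2 ≈ 8.000
  cycle 1 → 0 → 1: weight = 5, length = 2, mean = 5/2 ≈ 2.500
Minimum mean = 2.500, attained e.g. along the cycle 0 → 1 → 0 with weight 5 and length 2. So λ(A) = 5/2 = 5/2.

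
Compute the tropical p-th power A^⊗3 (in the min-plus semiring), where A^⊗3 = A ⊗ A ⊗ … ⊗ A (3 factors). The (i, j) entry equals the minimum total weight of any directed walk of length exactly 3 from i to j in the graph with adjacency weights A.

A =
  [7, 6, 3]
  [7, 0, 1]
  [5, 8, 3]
A^⊗3 =
  [11, 6, 7]
  [6, 0, 1]
  [11, 8, 9]

Each entry (A^⊗3)_ij equals the minimum over all length-3 walks i = v_0 → v_1 → … → v_3 = j of Σ_t A[v_t][v_{t+1}]. For example, for (i, j) = (0, 2) we minimise over 9 possible intermediate vertex sequences; the minimum is 7, attained along the walk 0 → 1 → 1 → 2.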